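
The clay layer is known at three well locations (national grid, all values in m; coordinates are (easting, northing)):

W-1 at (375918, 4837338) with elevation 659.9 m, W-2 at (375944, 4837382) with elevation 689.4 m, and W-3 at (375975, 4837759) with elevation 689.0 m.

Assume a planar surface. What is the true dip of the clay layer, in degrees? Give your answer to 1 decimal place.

Let the plane be z = a·E + b·N + c.
W-2−W-1: 26a + 44b = 29.5;  W-3−W-1: 57a + 421b = 29.1.
Solving gives a = 1.32011, b = −0.10961.
Gradient magnitude |∇z| = √(a² + b²) = √(1.74269 + 0.01201) = 1.32465.
True dip = arctan(1.32465) = 53.0°, dipping toward W (azimuth ≈ 275°).

53.0°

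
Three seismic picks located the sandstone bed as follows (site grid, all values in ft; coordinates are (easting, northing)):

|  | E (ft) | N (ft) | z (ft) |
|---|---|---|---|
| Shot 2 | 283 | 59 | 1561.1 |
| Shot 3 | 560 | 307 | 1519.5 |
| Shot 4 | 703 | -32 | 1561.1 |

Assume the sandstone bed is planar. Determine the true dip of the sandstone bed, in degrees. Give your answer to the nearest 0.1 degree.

7.9°

Two edge vectors: Shot 2→Shot 3 = (277, 248, -41.6), Shot 2→Shot 4 = (420, -91, 0).
Normal n = (Shot 2→Shot 3) × (Shot 2→Shot 4) = (-3785.6, -17472, -129367).
So ∂z/∂E = −n_x/n_z = −0.02926 and ∂z/∂N = −n_y/n_z = −0.13506.
Gradient magnitude |∇z| = √(a² + b²) = √(0.00086 + 0.01824) = 0.13819.
True dip = arctan(0.13819) = 7.9°, dipping toward NNE (azimuth ≈ 012°).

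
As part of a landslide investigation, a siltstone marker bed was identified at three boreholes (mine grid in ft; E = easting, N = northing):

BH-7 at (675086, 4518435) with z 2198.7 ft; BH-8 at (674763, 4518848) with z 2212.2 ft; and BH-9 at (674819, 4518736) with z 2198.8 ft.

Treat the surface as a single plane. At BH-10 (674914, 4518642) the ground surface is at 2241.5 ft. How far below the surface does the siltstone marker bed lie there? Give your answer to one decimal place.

39.1 ft

Let the plane be z = a·E + b·N + c.
BH-8−BH-7: −323a + 413b = 13.5;  BH-9−BH-7: −267a + 301b = 0.1.
Solving gives a = 0.308261803, b = 0.273773758.
Then c = 2198.7 − a·675086 − b·4518435 = −1442933.46.
At (674914, 4518642): z_contact = 208050.21 + 1237085.60 − 1442933.46 = 2202.35 ft.
Depth below ground = 2241.5 − 2202.35 = 39.1 ft.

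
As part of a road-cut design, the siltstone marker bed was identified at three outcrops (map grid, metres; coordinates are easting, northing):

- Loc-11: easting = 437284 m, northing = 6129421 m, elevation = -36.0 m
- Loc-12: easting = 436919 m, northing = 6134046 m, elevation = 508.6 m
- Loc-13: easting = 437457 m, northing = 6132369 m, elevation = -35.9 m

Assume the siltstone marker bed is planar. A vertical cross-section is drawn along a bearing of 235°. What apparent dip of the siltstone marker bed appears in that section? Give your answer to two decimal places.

33.90°

Two edge vectors: Loc-11→Loc-12 = (-365, 4625, 544.6), Loc-11→Loc-13 = (173, 2948, 0.1).
Normal n = (Loc-11→Loc-12) × (Loc-11→Loc-13) = (-1605018.3, 94252.3, -1876145).
So ∂z/∂easting = −n_x/n_z = −0.85549 and ∂z/∂northing = −n_y/n_z = 0.05024.
Unit vector along 235° is (sin 235°, cos 235°) = (-0.8192, -0.5736).
Slope in that direction = a·(-0.8192) + b·(-0.5736) = 0.67196.
Apparent dip = arctan|0.67196| = 33.90° (true dip is 40.6°, so apparent ≤ true as expected).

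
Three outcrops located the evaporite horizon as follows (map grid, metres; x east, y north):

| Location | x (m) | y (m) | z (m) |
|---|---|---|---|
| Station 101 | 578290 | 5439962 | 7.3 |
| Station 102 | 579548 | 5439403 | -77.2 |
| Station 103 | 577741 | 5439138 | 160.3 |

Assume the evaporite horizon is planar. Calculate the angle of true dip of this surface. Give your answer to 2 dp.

9.01°

Let the plane be z = a·x + b·y + c.
Station 102−Station 101: 1258a − 559b = −84.5;  Station 103−Station 101: −549a − 824b = 153.
Solving gives a = −0.11549, b = −0.10873.
Gradient magnitude |∇z| = √(a² + b²) = √(0.01334 + 0.01182) = 0.15862.
True dip = arctan(0.15862) = 9.01°, dipping toward NE (azimuth ≈ 047°).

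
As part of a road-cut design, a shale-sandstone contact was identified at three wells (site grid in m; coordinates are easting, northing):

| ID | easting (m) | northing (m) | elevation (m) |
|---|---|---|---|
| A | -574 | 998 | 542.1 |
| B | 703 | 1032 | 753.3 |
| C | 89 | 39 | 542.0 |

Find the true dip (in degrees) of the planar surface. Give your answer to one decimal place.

Let the plane be z = a·easting + b·northing + c.
B−A: 1277a + 34b = 211.2;  C−A: 663a − 959b = −0.1.
Solving gives a = 0.16240, b = 0.11238.
Gradient magnitude |∇z| = √(a² + b²) = √(0.02637 + 0.01263) = 0.19749.
True dip = arctan(0.19749) = 11.2°, dipping toward SW (azimuth ≈ 235°).

11.2°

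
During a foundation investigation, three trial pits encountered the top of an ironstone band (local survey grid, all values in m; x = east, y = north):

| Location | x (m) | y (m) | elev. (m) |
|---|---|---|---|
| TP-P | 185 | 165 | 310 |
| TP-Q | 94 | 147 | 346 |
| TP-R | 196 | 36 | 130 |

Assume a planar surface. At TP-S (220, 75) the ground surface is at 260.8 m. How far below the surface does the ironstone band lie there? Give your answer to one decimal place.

94.4 m

Two edge vectors: TP-P→TP-Q = (-91, -18, 36), TP-P→TP-R = (11, -129, -180).
Normal n = (TP-P→TP-Q) × (TP-P→TP-R) = (7884, -15984, 11937).
So ∂z/∂x = −n_x/n_z = −0.66047 and ∂z/∂y = −n_y/n_z = 1.33903.
Intercept c from TP-P: 310 + 122.19 − 220.94 = 211.25.
At (220, 75): z_contact = −145.30 + 100.43 + 211.25 = 166.37 m.
Depth below ground = 260.8 − 166.37 = 94.4 m.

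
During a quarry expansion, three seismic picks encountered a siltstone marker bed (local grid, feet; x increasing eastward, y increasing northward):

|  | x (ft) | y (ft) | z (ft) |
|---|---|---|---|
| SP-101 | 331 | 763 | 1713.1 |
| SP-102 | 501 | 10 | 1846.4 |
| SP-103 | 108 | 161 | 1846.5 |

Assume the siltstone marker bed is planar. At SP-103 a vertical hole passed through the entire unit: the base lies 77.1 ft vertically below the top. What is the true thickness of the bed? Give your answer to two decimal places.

75.49 ft

Two edge vectors: SP-101→SP-102 = (170, -753, 133.3), SP-101→SP-103 = (-223, -602, 133.4).
Normal n = (SP-101→SP-102) × (SP-101→SP-103) = (-20203.6, -52403.9, -270259).
So ∂z/∂x = −n_x/n_z = −0.07476 and ∂z/∂y = −n_y/n_z = −0.19390.
|∇z| = √(a²+b²) = 0.20781, so dip δ = arctan(0.20781) = 11.74°.
True thickness = vertical thickness × cos δ = 77.1 × cos 11.74° = 75.49 ft.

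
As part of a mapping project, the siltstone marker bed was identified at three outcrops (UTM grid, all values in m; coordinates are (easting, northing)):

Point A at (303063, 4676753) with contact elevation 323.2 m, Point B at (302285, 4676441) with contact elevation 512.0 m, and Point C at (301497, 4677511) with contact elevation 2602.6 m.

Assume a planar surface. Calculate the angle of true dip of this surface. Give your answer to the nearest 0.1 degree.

57.7°

Two edge vectors: Point A→Point B = (-778, -312, 188.8), Point A→Point C = (-1566, 758, 2279.4).
Normal n = (Point A→Point B) × (Point A→Point C) = (-854283.2, 1477712.4, -1078316).
So ∂z/∂E = −n_x/n_z = −0.79224 and ∂z/∂N = −n_y/n_z = 1.37039.
Gradient magnitude |∇z| = √(a² + b²) = √(0.62764 + 1.87797) = 1.58291.
True dip = arctan(1.58291) = 57.7°, dipping toward SSE (azimuth ≈ 150°).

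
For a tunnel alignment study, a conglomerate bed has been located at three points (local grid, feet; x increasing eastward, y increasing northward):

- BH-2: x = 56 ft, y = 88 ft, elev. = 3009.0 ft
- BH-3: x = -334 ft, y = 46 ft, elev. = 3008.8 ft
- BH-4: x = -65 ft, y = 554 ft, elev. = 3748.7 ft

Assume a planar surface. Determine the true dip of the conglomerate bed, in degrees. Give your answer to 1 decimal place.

57.2°

Two edge vectors: BH-2→BH-3 = (-390, -42, -0.2), BH-2→BH-4 = (-121, 466, 739.7).
Normal n = (BH-2→BH-3) × (BH-2→BH-4) = (-30974.2, 288507.2, -186822).
So ∂z/∂x = −n_x/n_z = −0.16580 and ∂z/∂y = −n_y/n_z = 1.54429.
Gradient magnitude |∇z| = √(a² + b²) = √(0.02749 + 2.38483) = 1.55316.
True dip = arctan(1.55316) = 57.2°, dipping toward S (azimuth ≈ 174°).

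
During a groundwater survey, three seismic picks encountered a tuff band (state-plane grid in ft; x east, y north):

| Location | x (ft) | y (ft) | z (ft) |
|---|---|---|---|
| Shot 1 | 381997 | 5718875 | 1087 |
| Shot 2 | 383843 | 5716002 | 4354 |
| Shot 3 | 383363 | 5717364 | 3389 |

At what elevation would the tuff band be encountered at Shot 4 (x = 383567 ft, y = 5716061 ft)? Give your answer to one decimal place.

3935.1 ft

Two edge vectors: Shot 1→Shot 2 = (1846, -2873, 3267), Shot 1→Shot 3 = (1366, -1511, 2302).
Normal n = (Shot 1→Shot 2) × (Shot 1→Shot 3) = (-1677209, 213230, 1135212).
So ∂z/∂x = −n_x/n_z = 1.477441218 and ∂z/∂y = −n_y/n_z = −0.187832757.
Intercept c from Shot 1: 1087 − 564378.11 + 1074192.06 = 510900.95.
At (383567, 5716061): z = 566697.7 − 1073663.5 + 510900.95 = 3935.1 ft.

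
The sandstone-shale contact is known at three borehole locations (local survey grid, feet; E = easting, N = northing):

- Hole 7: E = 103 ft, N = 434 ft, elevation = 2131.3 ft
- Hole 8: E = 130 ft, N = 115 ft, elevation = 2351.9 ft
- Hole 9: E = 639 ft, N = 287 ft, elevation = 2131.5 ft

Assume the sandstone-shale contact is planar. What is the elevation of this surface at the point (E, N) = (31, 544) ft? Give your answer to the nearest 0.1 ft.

Let the plane be z = a·E + b·N + c.
Hole 8−Hole 7: 27a − 319b = 220.6;  Hole 9−Hole 7: 536a − 147b = 0.2.
Solving gives a = −0.19378, b = −0.70794.
Then c = 2131.3 − a·103 − b·434 = 2458.50.
At (31, 544): z = −6.0 − 385.1 + 2458.50 = 2067.4 ft.

2067.4 ft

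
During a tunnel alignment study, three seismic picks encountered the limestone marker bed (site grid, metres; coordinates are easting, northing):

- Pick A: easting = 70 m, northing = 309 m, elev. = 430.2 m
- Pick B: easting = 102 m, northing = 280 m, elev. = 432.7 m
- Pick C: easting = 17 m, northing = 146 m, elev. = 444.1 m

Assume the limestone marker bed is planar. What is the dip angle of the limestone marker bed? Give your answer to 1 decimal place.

Two edge vectors: Pick A→Pick B = (32, -29, 2.5), Pick A→Pick C = (-53, -163, 13.9).
Normal n = (Pick A→Pick B) × (Pick A→Pick C) = (4.4, -577.3, -6753).
So ∂z/∂easting = −n_x/n_z = 0.00065 and ∂z/∂northing = −n_y/n_z = −0.08549.
Gradient magnitude |∇z| = √(a² + b²) = √(0.00000 + 0.00731) = 0.08549.
True dip = arctan(0.08549) = 4.9°, dipping toward N (azimuth ≈ 360°).

4.9°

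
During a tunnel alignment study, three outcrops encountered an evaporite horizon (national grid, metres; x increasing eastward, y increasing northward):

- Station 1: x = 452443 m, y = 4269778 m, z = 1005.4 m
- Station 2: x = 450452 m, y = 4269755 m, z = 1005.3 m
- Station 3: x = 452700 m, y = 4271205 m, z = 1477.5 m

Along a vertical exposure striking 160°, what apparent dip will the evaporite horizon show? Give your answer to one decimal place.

Let the plane be z = a·x + b·y + c.
Station 2−Station 1: −1991a − 23b = −0.1;  Station 3−Station 1: 257a + 1427b = 472.1.
Solving gives a = −0.00378, b = 0.33151.
Unit vector along 160° is (sin 160°, cos 160°) = (0.3420, -0.9397).
Slope in that direction = a·(0.3420) + b·(-0.9397) = −0.31281.
Apparent dip = arctan|0.31281| = 17.4° (true dip is 18.3°, so apparent ≤ true as expected).

17.4°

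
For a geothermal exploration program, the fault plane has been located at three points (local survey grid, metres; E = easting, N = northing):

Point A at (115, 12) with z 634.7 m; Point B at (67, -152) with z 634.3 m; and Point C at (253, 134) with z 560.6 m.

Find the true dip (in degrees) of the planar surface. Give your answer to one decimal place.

Let the plane be z = a·E + b·N + c.
Point B−Point A: −48a − 164b = −0.4;  Point C−Point A: 138a + 122b = −74.1.
Solving gives a = −0.72730, b = 0.21531.
Gradient magnitude |∇z| = √(a² + b²) = √(0.52897 + 0.04636) = 0.75850.
True dip = arctan(0.75850) = 37.2°, dipping toward ESE (azimuth ≈ 106°).

37.2°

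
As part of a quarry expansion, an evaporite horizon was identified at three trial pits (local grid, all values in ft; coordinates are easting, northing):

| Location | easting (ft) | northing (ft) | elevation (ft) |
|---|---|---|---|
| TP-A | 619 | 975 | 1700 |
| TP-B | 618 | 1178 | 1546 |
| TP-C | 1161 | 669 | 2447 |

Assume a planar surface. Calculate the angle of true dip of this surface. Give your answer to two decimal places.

50.54°

Let the plane be z = a·easting + b·northing + c.
TP-B−TP-A: −1a + 203b = −154;  TP-C−TP-A: 542a − 306b = 747.
Solving gives a = 0.95258, b = −0.75393.
Gradient magnitude |∇z| = √(a² + b²) = √(0.90741 + 0.56841) = 1.21483.
True dip = arctan(1.21483) = 50.54°, dipping toward NW (azimuth ≈ 308°).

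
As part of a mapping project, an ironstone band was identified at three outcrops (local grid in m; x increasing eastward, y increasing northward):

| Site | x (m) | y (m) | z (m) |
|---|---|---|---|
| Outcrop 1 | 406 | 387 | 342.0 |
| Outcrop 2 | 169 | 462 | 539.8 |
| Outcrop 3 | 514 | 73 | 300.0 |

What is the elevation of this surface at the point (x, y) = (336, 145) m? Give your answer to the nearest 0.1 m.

445.9 m

Let the plane be z = a·x + b·y + c.
Outcrop 2−Outcrop 1: −237a + 75b = 197.8;  Outcrop 3−Outcrop 1: 108a − 314b = −42.
Solving gives a = −0.88904, b = −0.17203.
Then c = 342 − a·406 − b·387 = 769.52.
At (336, 145): z = −298.7 − 24.9 + 769.52 = 445.9 m.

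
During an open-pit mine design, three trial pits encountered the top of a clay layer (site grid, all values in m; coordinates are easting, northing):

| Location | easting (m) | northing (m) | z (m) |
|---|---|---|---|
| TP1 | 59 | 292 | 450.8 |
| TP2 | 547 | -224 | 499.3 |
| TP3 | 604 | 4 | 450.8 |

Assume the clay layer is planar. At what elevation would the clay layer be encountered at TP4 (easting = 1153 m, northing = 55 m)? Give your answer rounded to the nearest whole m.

Two edge vectors: TP1→TP2 = (488, -516, 48.5), TP1→TP3 = (545, -288, 0).
Normal n = (TP1→TP2) × (TP1→TP3) = (13968, 26432.5, 140676).
So ∂z/∂easting = −n_x/n_z = −0.09929 and ∂z/∂northing = −n_y/n_z = −0.18790.
Intercept c from TP1: 450.8 + 5.86 + 54.87 = 511.52.
At (1153, 55): z = −114.5 − 10.3 + 511.52 = 386.7 m.

387 m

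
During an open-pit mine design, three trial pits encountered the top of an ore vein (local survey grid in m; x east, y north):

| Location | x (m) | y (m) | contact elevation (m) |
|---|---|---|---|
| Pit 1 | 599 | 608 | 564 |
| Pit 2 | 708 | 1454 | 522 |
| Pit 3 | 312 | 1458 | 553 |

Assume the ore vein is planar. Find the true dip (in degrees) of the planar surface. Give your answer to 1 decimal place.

5.0°

Two edge vectors: Pit 1→Pit 2 = (109, 846, -42), Pit 1→Pit 3 = (-287, 850, -11).
Normal n = (Pit 1→Pit 2) × (Pit 1→Pit 3) = (26394, 13253, 335452).
So ∂z/∂x = −n_x/n_z = −0.07868 and ∂z/∂y = −n_y/n_z = −0.03951.
Gradient magnitude |∇z| = √(a² + b²) = √(0.00619 + 0.00156) = 0.08804.
True dip = arctan(0.08804) = 5.0°, dipping toward ENE (azimuth ≈ 063°).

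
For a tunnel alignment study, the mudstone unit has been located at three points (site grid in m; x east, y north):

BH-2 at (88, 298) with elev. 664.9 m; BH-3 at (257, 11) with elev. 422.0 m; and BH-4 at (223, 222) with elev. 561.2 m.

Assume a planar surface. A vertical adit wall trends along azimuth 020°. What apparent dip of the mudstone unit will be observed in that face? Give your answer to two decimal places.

22.03°

Two edge vectors: BH-2→BH-3 = (169, -287, -242.9), BH-2→BH-4 = (135, -76, -103.7).
Normal n = (BH-2→BH-3) × (BH-2→BH-4) = (11301.5, -15266.2, 25901).
So ∂z/∂x = −n_x/n_z = −0.43633 and ∂z/∂y = −n_y/n_z = 0.58941.
Unit vector along 020° is (sin 20°, cos 20°) = (0.3420, 0.9397).
Slope in that direction = a·(0.3420) + b·(0.9397) = 0.40463.
Apparent dip = arctan|0.40463| = 22.03° (true dip is 36.3°, so apparent ≤ true as expected).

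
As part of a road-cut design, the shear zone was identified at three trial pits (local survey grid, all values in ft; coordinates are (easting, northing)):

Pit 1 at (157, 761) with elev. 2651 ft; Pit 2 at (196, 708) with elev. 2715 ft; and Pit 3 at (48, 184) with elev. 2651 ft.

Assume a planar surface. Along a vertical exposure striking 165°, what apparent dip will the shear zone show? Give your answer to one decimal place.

30.0°

Let the plane be z = a·E + b·N + c.
Pit 2−Pit 1: 39a − 53b = 64;  Pit 3−Pit 1: −109a − 577b = 0.
Solving gives a = 1.30580, b = −0.24668.
Unit vector along 165° is (sin 165°, cos 165°) = (0.2588, -0.9659).
Slope in that direction = a·(0.2588) + b·(-0.9659) = 0.57624.
Apparent dip = arctan|0.57624| = 30.0° (true dip is 53.0°, so apparent ≤ true as expected).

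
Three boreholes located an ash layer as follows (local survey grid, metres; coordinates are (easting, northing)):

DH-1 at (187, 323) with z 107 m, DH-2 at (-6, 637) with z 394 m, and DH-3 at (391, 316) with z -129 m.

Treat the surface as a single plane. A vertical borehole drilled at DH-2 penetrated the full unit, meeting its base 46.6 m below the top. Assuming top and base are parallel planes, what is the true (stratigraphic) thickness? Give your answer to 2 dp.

30.30 m

Let the plane be z = a·E + b·N + c.
DH-2−DH-1: −193a + 314b = 287;  DH-3−DH-1: 204a − 7b = −236.
Solving gives a = −1.14975, b = 0.20732.
|∇z| = √(a²+b²) = 1.16829, so dip δ = arctan(1.16829) = 49.44°.
True thickness = vertical thickness × cos δ = 46.6 × cos 49.44° = 30.30 m.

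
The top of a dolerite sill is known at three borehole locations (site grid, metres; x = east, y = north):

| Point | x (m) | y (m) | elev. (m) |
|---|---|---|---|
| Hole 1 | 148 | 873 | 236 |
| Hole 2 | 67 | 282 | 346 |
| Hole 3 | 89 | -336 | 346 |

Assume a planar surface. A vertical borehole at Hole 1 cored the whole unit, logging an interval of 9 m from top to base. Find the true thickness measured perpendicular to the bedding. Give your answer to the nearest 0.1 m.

Two edge vectors: Hole 1→Hole 2 = (-81, -591, 110), Hole 1→Hole 3 = (-59, -1209, 110).
Normal n = (Hole 1→Hole 2) × (Hole 1→Hole 3) = (67980, 2420, 63060).
So ∂z/∂x = −n_x/n_z = −1.07802 and ∂z/∂y = −n_y/n_z = −0.03838.
|∇z| = √(a²+b²) = 1.07870, so dip δ = arctan(1.07870) = 47.17°.
True thickness = vertical thickness × cos δ = 9 × cos 47.17° = 6.1 m.

6.1 m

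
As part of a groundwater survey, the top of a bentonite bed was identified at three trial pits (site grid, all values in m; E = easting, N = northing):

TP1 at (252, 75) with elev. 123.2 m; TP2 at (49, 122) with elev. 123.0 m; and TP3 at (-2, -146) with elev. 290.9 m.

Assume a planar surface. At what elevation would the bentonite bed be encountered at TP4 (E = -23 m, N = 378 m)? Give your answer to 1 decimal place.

Two edge vectors: TP1→TP2 = (-203, 47, -0.2), TP1→TP3 = (-254, -221, 167.7).
Normal n = (TP1→TP2) × (TP1→TP3) = (7837.7, 34093.9, 56801).
So ∂z/∂E = −n_x/n_z = −0.13799 and ∂z/∂N = −n_y/n_z = −0.60023.
Intercept c from TP1: 123.2 + 34.77 + 45.02 = 202.99.
At (-23, 378): z = 3.2 − 226.9 + 202.99 = -20.7 m.

-20.7 m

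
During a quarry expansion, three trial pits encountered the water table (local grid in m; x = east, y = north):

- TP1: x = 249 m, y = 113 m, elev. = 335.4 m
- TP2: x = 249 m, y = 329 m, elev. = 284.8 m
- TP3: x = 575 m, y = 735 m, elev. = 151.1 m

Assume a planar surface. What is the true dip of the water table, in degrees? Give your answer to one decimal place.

Let the plane be z = a·x + b·y + c.
TP2−TP1: 0a + 216b = −50.6;  TP3−TP1: 326a + 622b = −184.3.
Solving gives a = −0.11838, b = −0.23426.
Gradient magnitude |∇z| = √(a² + b²) = √(0.01401 + 0.05488) = 0.26247.
True dip = arctan(0.26247) = 14.7°, dipping toward NNE (azimuth ≈ 027°).

14.7°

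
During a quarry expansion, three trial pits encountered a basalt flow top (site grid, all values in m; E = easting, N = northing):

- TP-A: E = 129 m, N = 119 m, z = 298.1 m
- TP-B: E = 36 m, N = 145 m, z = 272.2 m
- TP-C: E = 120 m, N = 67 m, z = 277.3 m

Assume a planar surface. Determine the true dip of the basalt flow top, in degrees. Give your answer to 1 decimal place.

Two edge vectors: TP-A→TP-B = (-93, 26, -25.9), TP-A→TP-C = (-9, -52, -20.8).
Normal n = (TP-A→TP-B) × (TP-A→TP-C) = (-1887.6, -1701.3, 5070).
So ∂z/∂E = −n_x/n_z = 0.37231 and ∂z/∂N = −n_y/n_z = 0.33556.
Gradient magnitude |∇z| = √(a² + b²) = √(0.13861 + 0.11260) = 0.50121.
True dip = arctan(0.50121) = 26.6°, dipping toward SW (azimuth ≈ 228°).

26.6°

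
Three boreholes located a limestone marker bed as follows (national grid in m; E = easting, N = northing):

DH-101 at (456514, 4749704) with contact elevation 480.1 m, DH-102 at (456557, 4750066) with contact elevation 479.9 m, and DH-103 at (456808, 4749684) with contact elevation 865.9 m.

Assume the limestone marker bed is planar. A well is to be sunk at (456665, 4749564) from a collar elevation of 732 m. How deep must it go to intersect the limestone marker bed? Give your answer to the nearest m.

Let the plane be z = a·E + b·N + c.
DH-102−DH-101: 43a + 362b = −0.2;  DH-103−DH-101: 294a − 20b = 385.8.
Solving gives a = 1.30168891, b = −0.15517299.
Then c = 480.1 − a·456514 − b·4749704 = 143266.67.
At (456665, 4749564): z_contact = 594435.8 − 737004.1 + 143266.67 = 698.4 m.
Depth below ground = 732 − 698.4 = 34 m.

34 m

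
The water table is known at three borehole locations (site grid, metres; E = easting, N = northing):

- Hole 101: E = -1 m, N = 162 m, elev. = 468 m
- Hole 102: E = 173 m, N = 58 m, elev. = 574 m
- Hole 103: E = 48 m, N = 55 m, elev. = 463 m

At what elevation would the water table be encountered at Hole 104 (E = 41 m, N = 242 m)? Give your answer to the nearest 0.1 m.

Let the plane be z = a·E + b·N + c.
Hole 102−Hole 101: 174a − 104b = 106;  Hole 103−Hole 101: 49a − 107b = −5.
Solving gives a = 0.87724, b = 0.44845.
Then c = 468 − a·-1 − b·162 = 396.23.
At (41, 242): z = 36.0 + 108.5 + 396.23 = 540.7 m.

540.7 m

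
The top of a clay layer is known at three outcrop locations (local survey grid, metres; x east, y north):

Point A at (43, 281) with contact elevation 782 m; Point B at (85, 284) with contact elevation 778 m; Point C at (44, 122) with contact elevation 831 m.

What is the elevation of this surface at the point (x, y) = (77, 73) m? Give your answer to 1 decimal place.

843.7 m

Let the plane be z = a·x + b·y + c.
Point B−Point A: 42a + 3b = −4;  Point C−Point A: 1a − 159b = 49.
Solving gives a = −0.07319, b = −0.30864.
Then c = 782 − a·43 − b·281 = 871.87.
At (77, 73): z = −5.6 − 22.5 + 871.87 = 843.7 m.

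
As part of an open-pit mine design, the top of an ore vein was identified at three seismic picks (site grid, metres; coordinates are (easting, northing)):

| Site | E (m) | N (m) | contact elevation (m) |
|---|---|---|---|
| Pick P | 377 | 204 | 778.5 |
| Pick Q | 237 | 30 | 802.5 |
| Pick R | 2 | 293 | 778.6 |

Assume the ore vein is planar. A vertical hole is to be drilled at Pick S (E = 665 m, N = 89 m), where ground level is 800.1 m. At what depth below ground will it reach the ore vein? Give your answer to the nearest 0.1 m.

16.3 m

Two edge vectors: Pick P→Pick Q = (-140, -174, 24), Pick P→Pick R = (-375, 89, 0.1).
Normal n = (Pick P→Pick Q) × (Pick P→Pick R) = (-2153.4, -8986, -77710).
So ∂z/∂E = −n_x/n_z = −0.02771 and ∂z/∂N = −n_y/n_z = −0.11564.
Intercept c from Pick P: 778.5 + 10.45 + 23.59 = 812.54.
At (665, 89): z_contact = −18.43 − 10.29 + 812.54 = 783.82 m.
Depth below ground = 800.1 − 783.82 = 16.3 m.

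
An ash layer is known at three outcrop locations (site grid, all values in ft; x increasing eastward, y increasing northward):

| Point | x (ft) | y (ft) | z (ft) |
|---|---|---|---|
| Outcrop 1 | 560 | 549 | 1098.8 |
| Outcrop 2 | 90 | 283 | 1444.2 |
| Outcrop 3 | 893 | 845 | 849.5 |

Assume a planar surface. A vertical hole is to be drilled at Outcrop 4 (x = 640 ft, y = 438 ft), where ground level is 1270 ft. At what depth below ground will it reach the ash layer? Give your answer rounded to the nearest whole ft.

223 ft

Let the plane be z = a·x + b·y + c.
Outcrop 2−Outcrop 1: −470a − 266b = 345.4;  Outcrop 3−Outcrop 1: 333a + 296b = −249.3.
Solving gives a = −0.71079, b = −0.04259.
Then c = 1098.8 − a·560 − b·549 = 1520.23.
At (640, 438): z_contact = −454.9 − 18.7 + 1520.23 = 1046.7 ft.
Depth below ground = 1270 − 1046.7 = 223 ft.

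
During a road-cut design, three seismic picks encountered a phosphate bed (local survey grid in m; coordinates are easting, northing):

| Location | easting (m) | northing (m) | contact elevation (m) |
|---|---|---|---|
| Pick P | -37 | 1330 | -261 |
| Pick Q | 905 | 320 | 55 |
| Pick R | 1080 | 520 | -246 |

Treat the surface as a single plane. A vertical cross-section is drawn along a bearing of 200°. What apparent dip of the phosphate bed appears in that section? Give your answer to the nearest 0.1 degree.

Let the plane be z = a·easting + b·northing + c.
Pick Q−Pick P: 942a − 1010b = 316;  Pick R−Pick P: 1117a − 810b = 15.
Solving gives a = −0.65948, b = −0.92795.
Unit vector along 200° is (sin 200°, cos 200°) = (-0.3420, -0.9397).
Slope in that direction = a·(-0.3420) + b·(-0.9397) = 1.09755.
Apparent dip = arctan|1.09755| = 47.7° (true dip is 48.7°, so apparent ≤ true as expected).

47.7°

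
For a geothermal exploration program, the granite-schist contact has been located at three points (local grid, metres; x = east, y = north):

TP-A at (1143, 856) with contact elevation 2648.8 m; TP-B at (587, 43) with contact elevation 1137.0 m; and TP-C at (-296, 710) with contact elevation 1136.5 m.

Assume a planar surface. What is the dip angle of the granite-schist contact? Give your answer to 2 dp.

Let the plane be z = a·x + b·y + c.
TP-B−TP-A: −556a − 813b = −1511.8;  TP-C−TP-A: −1439a − 146b = −1512.3.
Solving gives a = 0.92656, b = 1.22587.
Gradient magnitude |∇z| = √(a² + b²) = √(0.85852 + 1.50275) = 1.53664.
True dip = arctan(1.53664) = 56.95°, dipping toward SW (azimuth ≈ 217°).

56.95°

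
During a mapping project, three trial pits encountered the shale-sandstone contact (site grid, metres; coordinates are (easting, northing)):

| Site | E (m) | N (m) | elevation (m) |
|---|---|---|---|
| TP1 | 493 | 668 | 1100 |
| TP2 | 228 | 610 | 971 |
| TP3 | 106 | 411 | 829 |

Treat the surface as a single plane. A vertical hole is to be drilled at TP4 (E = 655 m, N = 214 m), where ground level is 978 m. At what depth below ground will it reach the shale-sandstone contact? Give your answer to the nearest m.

Let the plane be z = a·E + b·N + c.
TP2−TP1: −265a − 58b = −129;  TP3−TP1: −387a − 257b = −271.
Solving gives a = 0.38185, b = 0.47947.
Then c = 1100 − a·493 − b·668 = 591.46.
At (655, 214): z_contact = 250.1 + 102.6 + 591.46 = 944.2 m.
Depth below ground = 978 − 944.2 = 34 m.

34 m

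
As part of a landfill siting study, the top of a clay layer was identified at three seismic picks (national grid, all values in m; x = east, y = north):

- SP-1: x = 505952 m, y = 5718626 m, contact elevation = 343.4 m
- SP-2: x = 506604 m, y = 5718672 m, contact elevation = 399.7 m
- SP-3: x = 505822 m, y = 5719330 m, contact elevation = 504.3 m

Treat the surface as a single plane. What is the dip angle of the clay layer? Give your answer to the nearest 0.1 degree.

14.1°

Let the plane be z = a·x + b·y + c.
SP-2−SP-1: 652a + 46b = 56.3;  SP-3−SP-1: −130a + 704b = 160.9.
Solving gives a = 0.06932, b = 0.24135.
Gradient magnitude |∇z| = √(a² + b²) = √(0.00481 + 0.05825) = 0.25111.
True dip = arctan(0.25111) = 14.1°, dipping toward SSW (azimuth ≈ 196°).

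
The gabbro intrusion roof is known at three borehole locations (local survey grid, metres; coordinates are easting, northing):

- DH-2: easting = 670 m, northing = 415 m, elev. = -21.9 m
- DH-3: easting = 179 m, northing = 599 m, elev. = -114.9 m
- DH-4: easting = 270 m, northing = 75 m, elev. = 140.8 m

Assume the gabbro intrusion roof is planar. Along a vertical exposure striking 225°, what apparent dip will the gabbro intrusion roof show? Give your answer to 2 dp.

18.74°

Two edge vectors: DH-2→DH-3 = (-491, 184, -93), DH-2→DH-4 = (-400, -340, 162.7).
Normal n = (DH-2→DH-3) × (DH-2→DH-4) = (-1683.2, 117085.7, 240540).
So ∂z/∂easting = −n_x/n_z = 0.00700 and ∂z/∂northing = −n_y/n_z = −0.48676.
Unit vector along 225° is (sin 225°, cos 225°) = (-0.7071, -0.7071).
Slope in that direction = a·(-0.7071) + b·(-0.7071) = 0.33924.
Apparent dip = arctan|0.33924| = 18.74° (true dip is 26.0°, so apparent ≤ true as expected).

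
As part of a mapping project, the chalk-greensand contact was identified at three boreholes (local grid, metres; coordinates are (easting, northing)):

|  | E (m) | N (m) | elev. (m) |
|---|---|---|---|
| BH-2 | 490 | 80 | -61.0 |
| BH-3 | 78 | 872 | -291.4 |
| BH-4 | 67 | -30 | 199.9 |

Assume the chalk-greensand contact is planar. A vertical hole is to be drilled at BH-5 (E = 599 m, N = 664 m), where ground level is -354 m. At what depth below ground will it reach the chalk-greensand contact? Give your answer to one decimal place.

Two edge vectors: BH-2→BH-3 = (-412, 792, -230.4), BH-2→BH-4 = (-423, -110, 260.9).
Normal n = (BH-2→BH-3) × (BH-2→BH-4) = (181288.8, 204950, 380336).
So ∂z/∂E = −n_x/n_z = −0.47665 and ∂z/∂N = −n_y/n_z = −0.53887.
Intercept c from BH-2: -61 + 233.56 + 43.11 = 215.67.
At (599, 664): z_contact = −285.52 − 357.81 + 215.67 = -427.65 m.
Depth below ground = -354 − (-427.65) = 73.7 m.

73.7 m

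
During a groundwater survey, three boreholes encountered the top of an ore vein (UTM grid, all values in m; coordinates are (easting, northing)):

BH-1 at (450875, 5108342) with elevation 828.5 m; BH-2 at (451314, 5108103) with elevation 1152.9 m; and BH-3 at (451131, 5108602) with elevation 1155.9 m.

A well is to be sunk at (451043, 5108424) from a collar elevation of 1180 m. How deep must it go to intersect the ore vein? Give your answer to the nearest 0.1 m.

Two edge vectors: BH-1→BH-2 = (439, -239, 324.4), BH-1→BH-3 = (256, 260, 327.4).
Normal n = (BH-1→BH-2) × (BH-1→BH-3) = (-162592.6, -60682.2, 175324).
So ∂z/∂E = −n_x/n_z = 0.927383587 and ∂z/∂N = −n_y/n_z = 0.346114622.
Intercept c from BH-1: 828.5 − 418134.07 − 1768071.86 = −2185377.44.
At (451043, 5108424): z_contact = 418289.88 + 1768100.24 − 2185377.44 = 1012.68 m.
Depth below ground = 1180 − 1012.68 = 167.3 m.

167.3 m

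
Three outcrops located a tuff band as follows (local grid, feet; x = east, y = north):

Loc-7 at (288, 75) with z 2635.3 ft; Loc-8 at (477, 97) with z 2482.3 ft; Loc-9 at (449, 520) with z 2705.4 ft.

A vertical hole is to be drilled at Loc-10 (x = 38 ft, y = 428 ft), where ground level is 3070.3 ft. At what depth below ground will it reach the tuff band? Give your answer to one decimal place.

52.9 ft

Two edge vectors: Loc-7→Loc-8 = (189, 22, -153), Loc-7→Loc-9 = (161, 445, 70.1).
Normal n = (Loc-7→Loc-8) × (Loc-7→Loc-9) = (69627.2, -37881.9, 80563).
So ∂z/∂x = −n_x/n_z = −0.86426 and ∂z/∂y = −n_y/n_z = 0.47021.
Intercept c from Loc-7: 2635.3 + 248.91 − 35.27 = 2848.94.
At (38, 428): z_contact = −32.84 + 201.25 + 2848.94 = 3017.35 ft.
Depth below ground = 3070.3 − 3017.35 = 52.9 ft.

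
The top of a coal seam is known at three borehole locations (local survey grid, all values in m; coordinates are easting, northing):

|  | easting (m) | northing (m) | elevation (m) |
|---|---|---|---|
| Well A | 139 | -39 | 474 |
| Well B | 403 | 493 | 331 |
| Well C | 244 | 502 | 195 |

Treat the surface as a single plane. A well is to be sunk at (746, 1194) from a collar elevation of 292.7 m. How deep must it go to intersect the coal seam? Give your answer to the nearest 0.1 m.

Two edge vectors: Well A→Well B = (264, 532, -143), Well A→Well C = (105, 541, -279).
Normal n = (Well A→Well B) × (Well A→Well C) = (-71065, 58641, 86964).
So ∂z/∂easting = −n_x/n_z = 0.817177 and ∂z/∂northing = −n_y/n_z = −0.674314.
Intercept c from Well A: 474 − 113.59 − 26.30 = 334.11.
At (746, 1194): z_contact = 609.61 − 805.13 + 334.11 = 138.60 m.
Depth below ground = 292.7 − 138.60 = 154.1 m.

154.1 m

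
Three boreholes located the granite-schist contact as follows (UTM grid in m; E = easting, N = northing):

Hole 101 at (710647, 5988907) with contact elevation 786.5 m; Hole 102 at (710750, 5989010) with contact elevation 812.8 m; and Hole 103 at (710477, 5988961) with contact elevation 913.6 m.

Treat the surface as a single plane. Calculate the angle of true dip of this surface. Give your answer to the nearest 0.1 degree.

42.4°

Two edge vectors: Hole 101→Hole 102 = (103, 103, 26.3), Hole 101→Hole 103 = (-170, 54, 127.1).
Normal n = (Hole 101→Hole 102) × (Hole 101→Hole 103) = (11671.1, -17562.3, 23072).
So ∂z/∂E = −n_x/n_z = −0.50586 and ∂z/∂N = −n_y/n_z = 0.76120.
Gradient magnitude |∇z| = √(a² + b²) = √(0.25589 + 0.57942) = 0.91395.
True dip = arctan(0.91395) = 42.4°, dipping toward SSE (azimuth ≈ 146°).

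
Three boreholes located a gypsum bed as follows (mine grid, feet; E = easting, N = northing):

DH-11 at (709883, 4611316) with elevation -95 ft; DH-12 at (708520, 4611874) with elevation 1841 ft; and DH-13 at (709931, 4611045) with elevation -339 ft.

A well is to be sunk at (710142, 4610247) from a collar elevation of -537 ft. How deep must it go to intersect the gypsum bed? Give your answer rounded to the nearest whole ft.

Let the plane be z = a·E + b·N + c.
DH-12−DH-11: −1363a + 558b = 1936;  DH-13−DH-11: 48a − 271b = −244.
Solving gives a = −1.13402357, b = 0.69950874.
Then c = -95 − a·709883 − b·4611316 = −2420726.80.
At (710142, 4610247): z_contact = −805317.8 + 3224908.1 − 2420726.80 = -1136.5 ft.
Depth below ground = -537 − (-1136.5) = 599 ft.

599 ft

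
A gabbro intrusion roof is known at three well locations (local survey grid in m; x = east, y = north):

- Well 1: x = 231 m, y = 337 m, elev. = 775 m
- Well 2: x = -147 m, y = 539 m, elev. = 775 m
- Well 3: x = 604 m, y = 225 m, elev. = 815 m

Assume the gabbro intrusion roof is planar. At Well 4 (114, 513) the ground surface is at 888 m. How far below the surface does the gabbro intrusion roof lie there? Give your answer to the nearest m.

61 m

Let the plane be z = a·x + b·y + c.
Well 2−Well 1: −378a + 202b = 0;  Well 3−Well 1: 373a − 112b = 40.
Solving gives a = 0.24477, b = 0.45804.
Then c = 775 − a·231 − b·337 = 564.10.
At (114, 513): z_contact = 27.9 + 235.0 + 564.10 = 827.0 m.
Depth below ground = 888 − 827.0 = 61 m.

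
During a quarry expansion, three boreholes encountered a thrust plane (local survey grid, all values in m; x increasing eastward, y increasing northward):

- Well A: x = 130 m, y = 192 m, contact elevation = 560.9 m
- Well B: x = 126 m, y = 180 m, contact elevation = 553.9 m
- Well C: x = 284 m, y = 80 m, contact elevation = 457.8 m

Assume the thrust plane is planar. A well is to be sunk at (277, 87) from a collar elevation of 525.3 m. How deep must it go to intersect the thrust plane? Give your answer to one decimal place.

61.6 m

Two edge vectors: Well A→Well B = (-4, -12, -7), Well A→Well C = (154, -112, -103.1).
Normal n = (Well A→Well B) × (Well A→Well C) = (453.2, -1490.4, 2296).
So ∂z/∂x = −n_x/n_z = −0.19739 and ∂z/∂y = −n_y/n_z = 0.64913.
Intercept c from Well A: 560.9 + 25.66 − 124.63 = 461.93.
At (277, 87): z_contact = −54.68 + 56.47 + 461.93 = 463.73 m.
Depth below ground = 525.3 − 463.73 = 61.6 m.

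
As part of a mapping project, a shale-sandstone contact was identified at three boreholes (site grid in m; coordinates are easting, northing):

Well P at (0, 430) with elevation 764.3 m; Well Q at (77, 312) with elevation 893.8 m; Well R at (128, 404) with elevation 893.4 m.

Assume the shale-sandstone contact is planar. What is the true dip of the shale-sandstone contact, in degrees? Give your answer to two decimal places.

Two edge vectors: Well P→Well Q = (77, -118, 129.5), Well P→Well R = (128, -26, 129.1).
Normal n = (Well P→Well Q) × (Well P→Well R) = (-11866.8, 6635.3, 13102).
So ∂z/∂easting = −n_x/n_z = 0.90572 and ∂z/∂northing = −n_y/n_z = −0.50643.
Gradient magnitude |∇z| = √(a² + b²) = √(0.82034 + 0.25648) = 1.03770.
True dip = arctan(1.03770) = 46.06°, dipping toward WNW (azimuth ≈ 299°).

46.06°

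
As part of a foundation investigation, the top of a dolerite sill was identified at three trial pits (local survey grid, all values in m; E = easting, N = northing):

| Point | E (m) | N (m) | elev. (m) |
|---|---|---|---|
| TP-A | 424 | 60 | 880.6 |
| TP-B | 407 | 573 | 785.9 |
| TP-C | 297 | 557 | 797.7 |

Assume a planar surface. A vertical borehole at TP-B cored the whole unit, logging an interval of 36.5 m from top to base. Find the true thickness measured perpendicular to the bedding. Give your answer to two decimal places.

35.77 m

Two edge vectors: TP-A→TP-B = (-17, 513, -94.7), TP-A→TP-C = (-127, 497, -82.9).
Normal n = (TP-A→TP-B) × (TP-A→TP-C) = (4538.2, 10617.6, 56702).
So ∂z/∂E = −n_x/n_z = −0.08004 and ∂z/∂N = −n_y/n_z = −0.18725.
|∇z| = √(a²+b²) = 0.20364, so dip δ = arctan(0.20364) = 11.51°.
True thickness = vertical thickness × cos δ = 36.5 × cos 11.51° = 35.77 m.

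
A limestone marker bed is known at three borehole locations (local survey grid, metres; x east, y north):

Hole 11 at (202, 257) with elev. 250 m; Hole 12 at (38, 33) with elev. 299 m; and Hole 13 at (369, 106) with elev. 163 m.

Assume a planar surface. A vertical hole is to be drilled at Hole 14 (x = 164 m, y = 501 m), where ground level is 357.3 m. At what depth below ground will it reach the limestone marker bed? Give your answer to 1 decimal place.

67.0 m

Two edge vectors: Hole 11→Hole 12 = (-164, -224, 49), Hole 11→Hole 13 = (167, -151, -87).
Normal n = (Hole 11→Hole 12) × (Hole 11→Hole 13) = (26887, -6085, 62172).
So ∂z/∂x = −n_x/n_z = −0.43246 and ∂z/∂y = −n_y/n_z = 0.09787.
Intercept c from Hole 11: 250 + 87.36 − 25.15 = 312.20.
At (164, 501): z_contact = −70.92 + 49.03 + 312.20 = 290.31 m.
Depth below ground = 357.3 − 290.31 = 67.0 m.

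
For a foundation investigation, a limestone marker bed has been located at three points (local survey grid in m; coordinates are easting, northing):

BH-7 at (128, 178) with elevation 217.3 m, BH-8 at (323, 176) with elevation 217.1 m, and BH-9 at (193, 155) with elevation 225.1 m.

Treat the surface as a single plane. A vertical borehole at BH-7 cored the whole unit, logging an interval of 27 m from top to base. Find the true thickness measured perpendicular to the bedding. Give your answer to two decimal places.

Let the plane be z = a·easting + b·northing + c.
BH-8−BH-7: 195a − 2b = −0.2;  BH-9−BH-7: 65a − 23b = 7.8.
Solving gives a = −0.00464, b = −0.35224.
|∇z| = √(a²+b²) = 0.35227, so dip δ = arctan(0.35227) = 19.41°.
True thickness = vertical thickness × cos δ = 27 × cos 19.41° = 25.47 m.

25.47 m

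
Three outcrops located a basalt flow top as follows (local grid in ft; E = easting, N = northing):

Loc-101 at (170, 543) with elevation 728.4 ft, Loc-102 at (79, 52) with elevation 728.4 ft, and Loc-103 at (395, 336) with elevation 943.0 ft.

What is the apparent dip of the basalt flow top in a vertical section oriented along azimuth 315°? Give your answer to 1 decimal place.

Let the plane be z = a·E + b·N + c.
Loc-102−Loc-101: −91a − 491b = 0;  Loc-103−Loc-101: 225a − 207b = 214.6.
Solving gives a = 0.81484, b = −0.15102.
Unit vector along 315° is (sin 315°, cos 315°) = (-0.7071, 0.7071).
Slope in that direction = a·(-0.7071) + b·(0.7071) = −0.68297.
Apparent dip = arctan|0.68297| = 34.3° (true dip is 39.6°, so apparent ≤ true as expected).

34.3°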